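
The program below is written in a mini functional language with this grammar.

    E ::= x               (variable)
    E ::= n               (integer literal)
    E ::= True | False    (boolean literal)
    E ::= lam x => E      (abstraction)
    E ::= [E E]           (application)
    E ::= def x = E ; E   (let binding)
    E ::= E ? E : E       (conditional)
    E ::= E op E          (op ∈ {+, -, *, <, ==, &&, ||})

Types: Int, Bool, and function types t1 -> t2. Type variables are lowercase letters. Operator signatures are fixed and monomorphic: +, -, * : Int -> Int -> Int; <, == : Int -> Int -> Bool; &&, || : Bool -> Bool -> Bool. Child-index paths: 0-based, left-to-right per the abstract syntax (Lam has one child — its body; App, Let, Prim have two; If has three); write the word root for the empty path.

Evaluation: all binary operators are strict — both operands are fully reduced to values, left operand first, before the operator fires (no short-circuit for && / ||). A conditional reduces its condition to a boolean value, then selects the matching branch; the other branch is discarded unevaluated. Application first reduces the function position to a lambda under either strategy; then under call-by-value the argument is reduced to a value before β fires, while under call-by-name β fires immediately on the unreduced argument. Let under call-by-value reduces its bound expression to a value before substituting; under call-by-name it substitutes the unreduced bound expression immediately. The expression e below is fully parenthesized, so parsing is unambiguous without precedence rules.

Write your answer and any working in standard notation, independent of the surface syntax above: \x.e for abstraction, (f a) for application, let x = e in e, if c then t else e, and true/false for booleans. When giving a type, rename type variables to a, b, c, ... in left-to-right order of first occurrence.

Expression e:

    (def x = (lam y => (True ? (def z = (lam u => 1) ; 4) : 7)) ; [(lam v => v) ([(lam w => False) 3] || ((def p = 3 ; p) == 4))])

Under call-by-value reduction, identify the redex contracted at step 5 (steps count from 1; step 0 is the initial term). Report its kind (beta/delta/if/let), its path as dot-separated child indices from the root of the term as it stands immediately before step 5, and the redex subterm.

Working:
step 0: (let x = (\y.(if true then (let z = (\u.1) in 4) else 7)) in ((\v.v) (((\w.false) 3) || ((let p = 3 in p) == 4))))
step 1: [let@root] ((\v.v) (((\w.false) 3) || ((let p = 3 in p) == 4)))
step 2: [beta@1.0] ((\v.v) (false || ((let p = 3 in p) == 4)))
step 3: [let@1.1.0] ((\v.v) (false || (3 == 4)))
step 4: [delta@1.1] ((\v.v) (false || false))
step 5: [delta@1] ((\v.v) false)

Answer: delta at 1 : (false || false)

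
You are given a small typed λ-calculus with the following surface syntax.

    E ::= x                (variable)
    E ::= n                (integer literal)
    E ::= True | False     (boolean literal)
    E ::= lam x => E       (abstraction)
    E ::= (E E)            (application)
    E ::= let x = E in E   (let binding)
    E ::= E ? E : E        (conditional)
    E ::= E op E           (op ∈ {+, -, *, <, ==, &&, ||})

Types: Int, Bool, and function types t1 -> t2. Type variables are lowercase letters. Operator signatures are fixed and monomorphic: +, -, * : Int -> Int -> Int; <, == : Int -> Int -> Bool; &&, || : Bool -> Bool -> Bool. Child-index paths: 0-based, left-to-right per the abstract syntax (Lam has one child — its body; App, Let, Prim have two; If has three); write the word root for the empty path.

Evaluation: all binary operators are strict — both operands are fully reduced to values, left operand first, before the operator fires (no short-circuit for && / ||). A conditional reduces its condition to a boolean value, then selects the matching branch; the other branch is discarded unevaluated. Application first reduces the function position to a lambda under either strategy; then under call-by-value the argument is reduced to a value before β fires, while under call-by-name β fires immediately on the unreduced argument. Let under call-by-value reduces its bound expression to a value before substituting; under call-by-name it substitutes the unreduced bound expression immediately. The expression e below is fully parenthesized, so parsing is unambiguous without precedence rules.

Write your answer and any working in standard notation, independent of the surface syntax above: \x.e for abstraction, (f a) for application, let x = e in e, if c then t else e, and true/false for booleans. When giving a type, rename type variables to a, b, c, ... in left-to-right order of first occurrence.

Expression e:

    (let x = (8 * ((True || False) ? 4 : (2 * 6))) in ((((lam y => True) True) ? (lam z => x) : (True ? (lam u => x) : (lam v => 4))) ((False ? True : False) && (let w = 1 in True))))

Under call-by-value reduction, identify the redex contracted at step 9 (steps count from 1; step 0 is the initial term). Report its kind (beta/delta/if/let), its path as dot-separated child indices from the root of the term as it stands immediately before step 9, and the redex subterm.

Answer: delta at 1 : (false && true)

Trace:
step 0: (let x = (8 * (if (true || false) then 4 else (2 * 6))) in ((if ((\y.true) true) then (\z.x) else (if true then (\u.x) else (\v.4))) ((if false then true else false) && (let w = 1 in true))))
step 1: [delta@0.1.0] (let x = (8 * (if true then 4 else (2 * 6))) in ((if ((\y.true) true) then (\z.x) else (if true then (\u.x) else (\v.4))) ((if false then true else false) && (let w = 1 in true))))
step 2: [if@0.1] (let x = (8 * 4) in ((if ((\y.true) true) then (\z.x) else (if true then (\u.x) else (\v.4))) ((if false then true else false) && (let w = 1 in true))))
step 3: [delta@0] (let x = 32 in ((if ((\y.true) true) then (\z.x) else (if true then (\u.x) else (\v.4))) ((if false then true else false) && (let w = 1 in true))))
step 4: [let@root] ((if ((\y.true) true) then (\z.32) else (if true then (\u.32) else (\v.4))) ((if false then true else false) && (let w = 1 in true)))
step 5: [beta@0.0] ((if true then (\z.32) else (if true then (\u.32) else (\v.4))) ((if false then true else false) && (let w = 1 in true)))
step 6: [if@0] ((\z.32) ((if false then true else false) && (let w = 1 in true)))
step 7: [if@1.0] ((\z.32) (false && (let w = 1 in true)))
step 8: [let@1.1] ((\z.32) (false && true))
step 9: [delta@1] ((\z.32) false)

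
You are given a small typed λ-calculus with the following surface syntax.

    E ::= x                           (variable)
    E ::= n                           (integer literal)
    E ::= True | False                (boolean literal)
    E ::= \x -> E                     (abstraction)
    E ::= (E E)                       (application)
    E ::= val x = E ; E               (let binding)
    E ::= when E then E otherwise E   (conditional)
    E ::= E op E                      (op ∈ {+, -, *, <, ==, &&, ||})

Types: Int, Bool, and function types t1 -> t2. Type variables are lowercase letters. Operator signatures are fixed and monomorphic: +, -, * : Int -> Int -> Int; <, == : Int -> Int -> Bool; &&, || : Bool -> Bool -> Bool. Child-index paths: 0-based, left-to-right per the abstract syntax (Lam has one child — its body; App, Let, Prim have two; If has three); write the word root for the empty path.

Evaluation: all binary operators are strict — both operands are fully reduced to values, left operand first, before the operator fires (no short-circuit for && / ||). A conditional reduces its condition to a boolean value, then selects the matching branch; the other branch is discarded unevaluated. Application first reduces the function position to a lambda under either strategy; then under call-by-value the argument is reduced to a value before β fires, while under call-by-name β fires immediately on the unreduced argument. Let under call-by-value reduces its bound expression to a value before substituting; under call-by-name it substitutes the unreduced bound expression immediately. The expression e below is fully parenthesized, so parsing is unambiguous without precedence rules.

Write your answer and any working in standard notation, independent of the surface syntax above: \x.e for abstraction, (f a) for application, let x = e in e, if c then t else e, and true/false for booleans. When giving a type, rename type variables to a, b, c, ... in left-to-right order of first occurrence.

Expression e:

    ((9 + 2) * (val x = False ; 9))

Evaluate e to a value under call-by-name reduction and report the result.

Answer: 99

Derivation:
step 0: ((9 + 2) * (let x = false in 9))
step 1: [delta@0] (11 * (let x = false in 9))
step 2: [let@1] (11 * 9)
step 3: [delta@root] 99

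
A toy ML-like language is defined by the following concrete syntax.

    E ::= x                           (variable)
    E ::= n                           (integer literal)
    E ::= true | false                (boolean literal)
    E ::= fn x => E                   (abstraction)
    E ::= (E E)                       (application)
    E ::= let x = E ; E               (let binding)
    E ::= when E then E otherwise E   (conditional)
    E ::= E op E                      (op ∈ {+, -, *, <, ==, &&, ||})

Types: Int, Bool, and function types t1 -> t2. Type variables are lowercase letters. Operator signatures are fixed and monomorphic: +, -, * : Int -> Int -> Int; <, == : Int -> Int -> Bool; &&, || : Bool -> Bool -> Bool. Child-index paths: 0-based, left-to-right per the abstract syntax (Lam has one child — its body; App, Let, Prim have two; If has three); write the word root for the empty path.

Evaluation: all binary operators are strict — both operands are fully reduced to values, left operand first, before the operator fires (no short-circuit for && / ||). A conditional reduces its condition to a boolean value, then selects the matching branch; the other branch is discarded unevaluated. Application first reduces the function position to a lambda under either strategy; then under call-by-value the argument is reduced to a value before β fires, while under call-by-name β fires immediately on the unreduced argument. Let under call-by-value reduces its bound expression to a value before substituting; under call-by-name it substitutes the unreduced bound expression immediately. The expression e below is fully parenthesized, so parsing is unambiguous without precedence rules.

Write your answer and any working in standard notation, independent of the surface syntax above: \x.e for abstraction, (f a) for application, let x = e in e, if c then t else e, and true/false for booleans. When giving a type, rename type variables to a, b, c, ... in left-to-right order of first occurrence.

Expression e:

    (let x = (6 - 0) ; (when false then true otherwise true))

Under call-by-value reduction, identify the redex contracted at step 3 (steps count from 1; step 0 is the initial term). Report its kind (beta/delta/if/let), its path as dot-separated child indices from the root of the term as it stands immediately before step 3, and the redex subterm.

Trace:
step 0: (let x = (6 - 0) in (if false then true else true))
step 1: [delta@0] (let x = 6 in (if false then true else true))
step 2: [let@root] (if false then true else true)
step 3: [if@root] true

Answer: if at root : (if false then true else true)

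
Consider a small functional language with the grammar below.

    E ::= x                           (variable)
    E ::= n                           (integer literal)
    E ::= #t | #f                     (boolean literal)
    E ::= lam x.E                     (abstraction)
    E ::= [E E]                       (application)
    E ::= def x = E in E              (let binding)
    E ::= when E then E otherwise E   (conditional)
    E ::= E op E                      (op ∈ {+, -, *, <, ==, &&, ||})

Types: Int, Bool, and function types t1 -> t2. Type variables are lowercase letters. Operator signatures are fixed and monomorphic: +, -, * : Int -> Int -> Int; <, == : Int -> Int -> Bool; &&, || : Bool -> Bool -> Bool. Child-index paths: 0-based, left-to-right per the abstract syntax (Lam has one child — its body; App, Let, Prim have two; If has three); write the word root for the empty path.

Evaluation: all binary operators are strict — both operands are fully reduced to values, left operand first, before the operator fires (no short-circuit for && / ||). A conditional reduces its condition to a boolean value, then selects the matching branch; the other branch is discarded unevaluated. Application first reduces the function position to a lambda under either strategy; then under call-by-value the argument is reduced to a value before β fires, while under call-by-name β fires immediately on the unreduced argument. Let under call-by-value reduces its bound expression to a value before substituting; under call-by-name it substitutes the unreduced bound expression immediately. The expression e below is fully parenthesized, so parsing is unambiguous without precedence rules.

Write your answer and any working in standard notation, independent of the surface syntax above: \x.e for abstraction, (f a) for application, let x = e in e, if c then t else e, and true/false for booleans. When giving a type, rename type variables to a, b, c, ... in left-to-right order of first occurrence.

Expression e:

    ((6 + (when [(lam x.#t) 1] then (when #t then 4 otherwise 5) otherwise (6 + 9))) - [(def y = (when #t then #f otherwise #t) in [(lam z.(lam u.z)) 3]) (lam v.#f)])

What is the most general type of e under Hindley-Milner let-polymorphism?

Trace:
  unify Int ~ Int
\x._ : a -> Bool
  unify a -> Bool ~ Int -> b
  unify a ~ Int
  unify Bool ~ b
_ _ : Bool
  unify Bool ~ Bool
  unify Bool ~ Bool
  unify Int ~ Int
  unify Int ~ Int
  unify Int ~ Int
  unify Int ~ Int
  unify Int ~ Int
  unify Int ~ Int
  unify Bool ~ Bool
  unify Bool ~ Bool
let y : Bool
z : c
\u._ : d -> c
\z._ : c -> d -> c
  unify c -> d -> c ~ Int -> e
  unify c ~ Int
  unify d -> Int ~ e
_ _ : d -> Int
\v._ : f -> Bool
  unify d -> Int ~ (f -> Bool) -> g
  unify d ~ f -> Bool
  unify Int ~ g
_ _ : Int
  unify Int ~ Int

Answer: Int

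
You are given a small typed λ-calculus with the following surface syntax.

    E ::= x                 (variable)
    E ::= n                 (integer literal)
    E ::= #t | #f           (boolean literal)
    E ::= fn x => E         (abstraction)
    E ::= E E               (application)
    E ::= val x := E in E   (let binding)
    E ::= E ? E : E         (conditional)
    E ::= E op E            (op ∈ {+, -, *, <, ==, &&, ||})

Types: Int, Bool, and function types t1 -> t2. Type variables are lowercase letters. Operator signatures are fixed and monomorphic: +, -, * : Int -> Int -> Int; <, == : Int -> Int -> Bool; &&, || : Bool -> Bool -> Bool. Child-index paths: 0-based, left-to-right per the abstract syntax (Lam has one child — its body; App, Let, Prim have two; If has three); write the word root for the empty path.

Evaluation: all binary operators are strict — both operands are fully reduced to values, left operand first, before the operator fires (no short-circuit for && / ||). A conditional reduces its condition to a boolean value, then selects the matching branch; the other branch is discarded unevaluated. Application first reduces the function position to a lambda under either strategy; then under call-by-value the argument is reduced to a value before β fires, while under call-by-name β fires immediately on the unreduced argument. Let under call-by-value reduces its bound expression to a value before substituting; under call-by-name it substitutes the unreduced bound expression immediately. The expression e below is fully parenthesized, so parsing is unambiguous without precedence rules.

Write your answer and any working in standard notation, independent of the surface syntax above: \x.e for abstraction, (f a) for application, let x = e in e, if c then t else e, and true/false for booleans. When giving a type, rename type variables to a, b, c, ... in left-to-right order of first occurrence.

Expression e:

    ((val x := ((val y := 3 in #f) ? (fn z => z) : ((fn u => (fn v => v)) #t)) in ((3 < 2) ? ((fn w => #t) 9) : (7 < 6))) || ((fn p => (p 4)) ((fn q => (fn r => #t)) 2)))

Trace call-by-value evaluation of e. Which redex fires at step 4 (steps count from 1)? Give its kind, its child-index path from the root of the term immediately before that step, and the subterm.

Trace:
step 0: ((let x = (if (let y = 3 in false) then (\z.z) else ((\u.(\v.v)) true)) in (if (3 < 2) then ((\w.true) 9) else (7 < 6))) || ((\p.(p 4)) ((\q.(\r.true)) 2)))
step 1: [let@0.0.0] ((let x = (if false then (\z.z) else ((\u.(\v.v)) true)) in (if (3 < 2) then ((\w.true) 9) else (7 < 6))) || ((\p.(p 4)) ((\q.(\r.true)) 2)))
step 2: [if@0.0] ((let x = ((\u.(\v.v)) true) in (if (3 < 2) then ((\w.true) 9) else (7 < 6))) || ((\p.(p 4)) ((\q.(\r.true)) 2)))
step 3: [beta@0.0] ((let x = (\v.v) in (if (3 < 2) then ((\w.true) 9) else (7 < 6))) || ((\p.(p 4)) ((\q.(\r.true)) 2)))
step 4: [let@0] ((if (3 < 2) then ((\w.true) 9) else (7 < 6)) || ((\p.(p 4)) ((\q.(\r.true)) 2)))

Answer: let at 0 : (let x = (\v.v) in (if (3 < 2) then ((\w.true) 9) else (7 < 6)))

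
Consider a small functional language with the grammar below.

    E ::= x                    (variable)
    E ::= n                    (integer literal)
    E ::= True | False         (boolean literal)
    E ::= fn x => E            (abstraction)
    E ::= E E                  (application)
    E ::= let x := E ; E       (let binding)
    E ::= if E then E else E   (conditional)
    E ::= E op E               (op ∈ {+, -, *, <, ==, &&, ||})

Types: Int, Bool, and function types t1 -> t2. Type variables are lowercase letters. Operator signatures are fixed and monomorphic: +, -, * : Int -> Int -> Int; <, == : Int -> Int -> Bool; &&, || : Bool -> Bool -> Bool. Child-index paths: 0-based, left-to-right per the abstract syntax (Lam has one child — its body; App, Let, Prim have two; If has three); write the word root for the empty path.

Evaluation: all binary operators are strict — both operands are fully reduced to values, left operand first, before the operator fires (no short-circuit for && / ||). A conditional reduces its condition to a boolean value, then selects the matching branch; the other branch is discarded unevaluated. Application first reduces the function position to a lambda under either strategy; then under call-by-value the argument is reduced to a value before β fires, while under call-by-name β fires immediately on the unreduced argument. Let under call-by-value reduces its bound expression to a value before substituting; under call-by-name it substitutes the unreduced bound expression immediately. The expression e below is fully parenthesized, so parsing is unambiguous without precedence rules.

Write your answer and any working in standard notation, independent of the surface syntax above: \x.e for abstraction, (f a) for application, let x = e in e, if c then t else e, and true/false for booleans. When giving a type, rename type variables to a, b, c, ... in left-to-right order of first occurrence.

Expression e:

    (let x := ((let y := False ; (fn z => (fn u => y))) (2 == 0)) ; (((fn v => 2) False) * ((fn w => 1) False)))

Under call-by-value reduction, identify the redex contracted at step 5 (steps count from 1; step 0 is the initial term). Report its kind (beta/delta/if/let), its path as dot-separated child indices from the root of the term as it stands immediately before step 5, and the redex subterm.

Answer: beta at 0 : ((\v.2) false)

Trace:
step 0: (let x = ((let y = false in (\z.(\u.y))) (2 == 0)) in (((\v.2) false) * ((\w.1) false)))
step 1: [let@0.0] (let x = ((\z.(\u.false)) (2 == 0)) in (((\v.2) false) * ((\w.1) false)))
step 2: [delta@0.1] (let x = ((\z.(\u.false)) false) in (((\v.2) false) * ((\w.1) false)))
step 3: [beta@0] (let x = (\u.false) in (((\v.2) false) * ((\w.1) false)))
step 4: [let@root] (((\v.2) false) * ((\w.1) false))
step 5: [beta@0] (2 * ((\w.1) false))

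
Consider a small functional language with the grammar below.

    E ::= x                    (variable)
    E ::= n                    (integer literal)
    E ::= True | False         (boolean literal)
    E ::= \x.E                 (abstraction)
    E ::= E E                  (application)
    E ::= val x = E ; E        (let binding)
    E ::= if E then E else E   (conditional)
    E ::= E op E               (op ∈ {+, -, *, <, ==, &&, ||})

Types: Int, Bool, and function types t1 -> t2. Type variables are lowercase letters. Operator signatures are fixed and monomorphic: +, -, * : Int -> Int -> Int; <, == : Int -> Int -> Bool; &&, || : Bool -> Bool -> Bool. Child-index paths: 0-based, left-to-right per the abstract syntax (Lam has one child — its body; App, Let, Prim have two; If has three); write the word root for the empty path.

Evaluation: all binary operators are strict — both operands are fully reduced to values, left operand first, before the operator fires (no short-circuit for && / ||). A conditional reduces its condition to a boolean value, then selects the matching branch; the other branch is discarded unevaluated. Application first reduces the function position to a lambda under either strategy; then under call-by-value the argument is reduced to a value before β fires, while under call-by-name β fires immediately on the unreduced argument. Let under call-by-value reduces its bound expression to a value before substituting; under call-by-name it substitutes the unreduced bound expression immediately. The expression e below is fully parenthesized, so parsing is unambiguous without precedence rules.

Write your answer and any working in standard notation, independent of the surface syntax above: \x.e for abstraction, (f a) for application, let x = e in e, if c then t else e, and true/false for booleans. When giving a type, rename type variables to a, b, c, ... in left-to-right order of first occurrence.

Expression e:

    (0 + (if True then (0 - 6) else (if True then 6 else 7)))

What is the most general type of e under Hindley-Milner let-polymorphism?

Trace:
  unify Int ~ Int
  unify Bool ~ Bool
  unify Int ~ Int
  unify Int ~ Int
  unify Bool ~ Bool
  unify Int ~ Int
  unify Int ~ Int
  unify Int ~ Int

Answer: Int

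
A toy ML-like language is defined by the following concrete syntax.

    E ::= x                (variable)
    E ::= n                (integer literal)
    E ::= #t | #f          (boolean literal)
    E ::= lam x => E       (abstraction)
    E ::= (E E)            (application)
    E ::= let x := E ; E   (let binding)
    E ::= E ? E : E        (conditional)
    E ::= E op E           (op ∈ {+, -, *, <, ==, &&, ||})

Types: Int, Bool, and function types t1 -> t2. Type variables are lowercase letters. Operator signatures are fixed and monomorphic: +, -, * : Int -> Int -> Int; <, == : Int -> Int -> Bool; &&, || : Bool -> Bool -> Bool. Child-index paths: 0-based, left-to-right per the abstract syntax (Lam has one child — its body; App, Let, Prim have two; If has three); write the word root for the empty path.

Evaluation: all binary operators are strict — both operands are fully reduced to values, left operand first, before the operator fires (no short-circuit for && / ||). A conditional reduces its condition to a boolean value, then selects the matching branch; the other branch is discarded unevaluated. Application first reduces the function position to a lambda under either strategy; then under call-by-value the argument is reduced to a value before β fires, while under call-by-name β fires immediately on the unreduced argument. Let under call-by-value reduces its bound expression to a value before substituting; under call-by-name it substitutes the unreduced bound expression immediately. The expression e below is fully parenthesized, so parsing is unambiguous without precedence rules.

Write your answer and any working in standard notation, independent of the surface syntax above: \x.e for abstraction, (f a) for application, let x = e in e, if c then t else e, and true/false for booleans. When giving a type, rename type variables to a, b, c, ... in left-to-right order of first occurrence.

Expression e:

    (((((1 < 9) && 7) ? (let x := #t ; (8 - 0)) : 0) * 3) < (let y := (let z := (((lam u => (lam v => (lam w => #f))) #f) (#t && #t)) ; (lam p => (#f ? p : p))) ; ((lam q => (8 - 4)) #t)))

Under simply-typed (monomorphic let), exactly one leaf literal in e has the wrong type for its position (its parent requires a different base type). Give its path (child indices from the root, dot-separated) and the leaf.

Derivation:
  unify Int ~ Int
  unify Int ~ Int
  unify Bool ~ Bool
  unify Int ~ Bool
  FAIL: mismatch Int ~ Bool

Answer: 0.0.0.1 : 7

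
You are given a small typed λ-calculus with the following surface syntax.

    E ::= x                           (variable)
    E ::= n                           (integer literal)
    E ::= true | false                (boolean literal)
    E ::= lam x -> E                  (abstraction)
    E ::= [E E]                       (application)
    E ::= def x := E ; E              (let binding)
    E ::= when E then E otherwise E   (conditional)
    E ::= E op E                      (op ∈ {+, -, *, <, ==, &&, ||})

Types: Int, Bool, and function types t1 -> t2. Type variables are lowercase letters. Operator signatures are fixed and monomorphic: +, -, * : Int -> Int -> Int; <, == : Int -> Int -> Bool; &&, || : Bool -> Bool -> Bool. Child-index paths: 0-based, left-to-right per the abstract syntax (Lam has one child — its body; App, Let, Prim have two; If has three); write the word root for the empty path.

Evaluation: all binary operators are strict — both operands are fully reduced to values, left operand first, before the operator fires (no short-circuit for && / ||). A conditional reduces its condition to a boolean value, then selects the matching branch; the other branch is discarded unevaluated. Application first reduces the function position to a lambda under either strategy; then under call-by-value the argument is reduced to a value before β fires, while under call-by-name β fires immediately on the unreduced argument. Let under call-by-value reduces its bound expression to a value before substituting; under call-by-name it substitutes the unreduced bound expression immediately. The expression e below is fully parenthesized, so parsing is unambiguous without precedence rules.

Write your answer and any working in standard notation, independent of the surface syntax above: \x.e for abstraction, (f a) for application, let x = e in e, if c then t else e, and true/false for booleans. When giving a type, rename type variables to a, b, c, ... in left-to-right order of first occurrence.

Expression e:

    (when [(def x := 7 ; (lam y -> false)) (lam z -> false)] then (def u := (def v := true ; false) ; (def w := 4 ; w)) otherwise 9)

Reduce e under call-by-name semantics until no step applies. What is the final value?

Derivation:
step 0: (if ((let x = 7 in (\y.false)) (\z.false)) then (let u = (let v = true in false) in (let w = 4 in w)) else 9)
step 1: [let@0.0] (if ((\y.false) (\z.false)) then (let u = (let v = true in false) in (let w = 4 in w)) else 9)
step 2: [beta@0] (if false then (let u = (let v = true in false) in (let w = 4 in w)) else 9)
step 3: [if@root] 9

Answer: 9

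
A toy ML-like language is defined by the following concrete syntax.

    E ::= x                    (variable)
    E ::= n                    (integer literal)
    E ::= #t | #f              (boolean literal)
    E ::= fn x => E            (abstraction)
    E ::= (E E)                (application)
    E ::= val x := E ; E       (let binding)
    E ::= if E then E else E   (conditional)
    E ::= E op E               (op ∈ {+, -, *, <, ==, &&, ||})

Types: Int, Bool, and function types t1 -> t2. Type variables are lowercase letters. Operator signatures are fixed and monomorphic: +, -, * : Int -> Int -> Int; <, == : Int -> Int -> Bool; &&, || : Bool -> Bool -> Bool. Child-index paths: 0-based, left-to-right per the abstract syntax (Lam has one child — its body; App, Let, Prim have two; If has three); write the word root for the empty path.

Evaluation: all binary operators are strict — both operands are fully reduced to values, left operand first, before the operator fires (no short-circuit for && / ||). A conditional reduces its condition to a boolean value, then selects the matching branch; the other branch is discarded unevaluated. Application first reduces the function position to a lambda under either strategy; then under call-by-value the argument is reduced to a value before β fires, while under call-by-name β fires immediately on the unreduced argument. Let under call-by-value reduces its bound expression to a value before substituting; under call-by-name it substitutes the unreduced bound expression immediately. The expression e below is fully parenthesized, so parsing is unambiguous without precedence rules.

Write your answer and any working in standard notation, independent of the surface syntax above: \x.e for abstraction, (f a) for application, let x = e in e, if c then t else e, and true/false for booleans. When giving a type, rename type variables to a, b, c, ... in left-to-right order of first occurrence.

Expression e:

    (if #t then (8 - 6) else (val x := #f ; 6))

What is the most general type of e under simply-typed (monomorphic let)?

Trace:
  unify Bool ~ Bool
  unify Int ~ Int
  unify Int ~ Int
let x : Bool
  unify Int ~ Int

Answer: Int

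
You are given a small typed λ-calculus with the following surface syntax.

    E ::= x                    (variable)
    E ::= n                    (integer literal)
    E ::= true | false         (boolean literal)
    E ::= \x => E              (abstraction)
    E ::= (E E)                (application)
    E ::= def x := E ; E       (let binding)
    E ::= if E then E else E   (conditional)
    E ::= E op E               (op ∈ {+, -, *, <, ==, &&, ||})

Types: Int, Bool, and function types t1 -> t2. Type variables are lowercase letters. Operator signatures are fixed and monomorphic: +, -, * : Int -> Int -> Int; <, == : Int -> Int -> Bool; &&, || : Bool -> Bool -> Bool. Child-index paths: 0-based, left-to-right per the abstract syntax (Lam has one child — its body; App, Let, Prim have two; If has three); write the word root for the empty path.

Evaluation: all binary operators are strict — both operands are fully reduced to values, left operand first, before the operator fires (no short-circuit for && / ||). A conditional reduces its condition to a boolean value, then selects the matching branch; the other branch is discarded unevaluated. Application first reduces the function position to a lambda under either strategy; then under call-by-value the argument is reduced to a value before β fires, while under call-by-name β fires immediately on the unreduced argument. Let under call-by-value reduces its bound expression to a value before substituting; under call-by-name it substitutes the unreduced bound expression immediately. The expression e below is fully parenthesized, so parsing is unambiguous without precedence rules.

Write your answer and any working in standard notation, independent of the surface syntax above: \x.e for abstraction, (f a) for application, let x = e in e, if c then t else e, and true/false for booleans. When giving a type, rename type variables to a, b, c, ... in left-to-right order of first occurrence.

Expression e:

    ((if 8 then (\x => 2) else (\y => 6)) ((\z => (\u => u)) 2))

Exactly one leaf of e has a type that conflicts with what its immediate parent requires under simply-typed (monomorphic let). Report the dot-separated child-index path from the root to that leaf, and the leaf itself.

Answer: 0.0 : 8

Trace:
  unify Int ~ Bool
  FAIL: mismatch Int ~ Bool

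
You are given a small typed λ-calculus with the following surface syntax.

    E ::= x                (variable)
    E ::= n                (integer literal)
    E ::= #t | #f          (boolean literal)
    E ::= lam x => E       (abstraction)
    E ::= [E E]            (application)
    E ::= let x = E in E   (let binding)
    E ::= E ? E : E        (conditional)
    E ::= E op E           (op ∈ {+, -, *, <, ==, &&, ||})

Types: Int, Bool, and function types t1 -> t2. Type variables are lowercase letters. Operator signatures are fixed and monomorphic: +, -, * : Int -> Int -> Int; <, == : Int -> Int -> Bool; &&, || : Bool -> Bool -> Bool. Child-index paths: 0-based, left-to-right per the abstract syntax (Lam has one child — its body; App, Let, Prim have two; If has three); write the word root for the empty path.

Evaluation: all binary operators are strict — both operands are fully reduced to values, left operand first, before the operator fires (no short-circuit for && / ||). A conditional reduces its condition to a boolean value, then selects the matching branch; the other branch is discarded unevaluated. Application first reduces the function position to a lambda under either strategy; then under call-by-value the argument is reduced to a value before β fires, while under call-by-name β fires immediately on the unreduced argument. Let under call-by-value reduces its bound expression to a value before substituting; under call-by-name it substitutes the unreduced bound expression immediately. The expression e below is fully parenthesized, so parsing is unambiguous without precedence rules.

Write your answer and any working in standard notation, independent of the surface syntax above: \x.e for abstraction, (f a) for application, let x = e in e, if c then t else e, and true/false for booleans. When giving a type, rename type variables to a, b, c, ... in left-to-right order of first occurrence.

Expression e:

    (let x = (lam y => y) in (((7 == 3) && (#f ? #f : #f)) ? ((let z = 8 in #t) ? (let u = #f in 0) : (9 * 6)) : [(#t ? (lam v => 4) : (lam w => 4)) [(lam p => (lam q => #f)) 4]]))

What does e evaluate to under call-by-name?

Derivation:
step 0: (let x = (\y.y) in (if ((7 == 3) && (if false then false else false)) then (if (let z = 8 in true) then (let u = false in 0) else (9 * 6)) else ((if true then (\v.4) else (\w.4)) ((\p.(\q.false)) 4))))
step 1: [let@root] (if ((7 == 3) && (if false then false else false)) then (if (let z = 8 in true) then (let u = false in 0) else (9 * 6)) else ((if true then (\v.4) else (\w.4)) ((\p.(\q.false)) 4)))
step 2: [delta@0.0] (if (false && (if false then false else false)) then (if (let z = 8 in true) then (let u = false in 0) else (9 * 6)) else ((if true then (\v.4) else (\w.4)) ((\p.(\q.false)) 4)))
step 3: [if@0.1] (if (false && false) then (if (let z = 8 in true) then (let u = false in 0) else (9 * 6)) else ((if true then (\v.4) else (\w.4)) ((\p.(\q.false)) 4)))
step 4: [delta@0] (if false then (if (let z = 8 in true) then (let u = false in 0) else (9 * 6)) else ((if true then (\v.4) else (\w.4)) ((\p.(\q.false)) 4)))
step 5: [if@root] ((if true then (\v.4) else (\w.4)) ((\p.(\q.false)) 4))
step 6: [if@0] ((\v.4) ((\p.(\q.false)) 4))
step 7: [beta@root] 4

Answer: 4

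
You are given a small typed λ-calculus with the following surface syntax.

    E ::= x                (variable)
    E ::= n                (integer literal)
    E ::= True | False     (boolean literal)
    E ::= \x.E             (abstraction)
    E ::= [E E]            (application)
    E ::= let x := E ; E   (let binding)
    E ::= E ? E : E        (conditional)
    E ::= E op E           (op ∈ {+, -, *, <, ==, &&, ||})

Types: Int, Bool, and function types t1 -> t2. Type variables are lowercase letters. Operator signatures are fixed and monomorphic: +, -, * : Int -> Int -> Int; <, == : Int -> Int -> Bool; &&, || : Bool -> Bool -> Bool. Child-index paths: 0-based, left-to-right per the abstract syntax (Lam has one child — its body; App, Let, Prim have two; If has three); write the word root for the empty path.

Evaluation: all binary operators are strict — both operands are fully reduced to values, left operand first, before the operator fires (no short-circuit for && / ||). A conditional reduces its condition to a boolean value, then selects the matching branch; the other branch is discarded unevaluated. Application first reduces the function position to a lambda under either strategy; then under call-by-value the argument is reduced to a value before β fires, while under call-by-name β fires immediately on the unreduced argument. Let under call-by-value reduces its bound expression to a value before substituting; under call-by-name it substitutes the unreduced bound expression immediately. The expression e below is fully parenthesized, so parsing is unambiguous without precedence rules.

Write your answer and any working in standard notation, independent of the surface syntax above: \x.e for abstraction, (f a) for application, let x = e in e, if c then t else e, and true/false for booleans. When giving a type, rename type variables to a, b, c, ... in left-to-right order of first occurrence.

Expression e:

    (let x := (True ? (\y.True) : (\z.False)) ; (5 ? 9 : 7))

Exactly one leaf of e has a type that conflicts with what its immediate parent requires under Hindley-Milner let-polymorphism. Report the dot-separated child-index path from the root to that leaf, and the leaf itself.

Answer: 1.0 : 5

Working:
  unify Bool ~ Bool
\y._ : a -> Bool
\z._ : b -> Bool
  unify a -> Bool ~ b -> Bool
  unify a ~ b
  unify Bool ~ Bool
let x : forall. b -> Bool
  unify Int ~ Bool
  FAIL: mismatch Int ~ Bool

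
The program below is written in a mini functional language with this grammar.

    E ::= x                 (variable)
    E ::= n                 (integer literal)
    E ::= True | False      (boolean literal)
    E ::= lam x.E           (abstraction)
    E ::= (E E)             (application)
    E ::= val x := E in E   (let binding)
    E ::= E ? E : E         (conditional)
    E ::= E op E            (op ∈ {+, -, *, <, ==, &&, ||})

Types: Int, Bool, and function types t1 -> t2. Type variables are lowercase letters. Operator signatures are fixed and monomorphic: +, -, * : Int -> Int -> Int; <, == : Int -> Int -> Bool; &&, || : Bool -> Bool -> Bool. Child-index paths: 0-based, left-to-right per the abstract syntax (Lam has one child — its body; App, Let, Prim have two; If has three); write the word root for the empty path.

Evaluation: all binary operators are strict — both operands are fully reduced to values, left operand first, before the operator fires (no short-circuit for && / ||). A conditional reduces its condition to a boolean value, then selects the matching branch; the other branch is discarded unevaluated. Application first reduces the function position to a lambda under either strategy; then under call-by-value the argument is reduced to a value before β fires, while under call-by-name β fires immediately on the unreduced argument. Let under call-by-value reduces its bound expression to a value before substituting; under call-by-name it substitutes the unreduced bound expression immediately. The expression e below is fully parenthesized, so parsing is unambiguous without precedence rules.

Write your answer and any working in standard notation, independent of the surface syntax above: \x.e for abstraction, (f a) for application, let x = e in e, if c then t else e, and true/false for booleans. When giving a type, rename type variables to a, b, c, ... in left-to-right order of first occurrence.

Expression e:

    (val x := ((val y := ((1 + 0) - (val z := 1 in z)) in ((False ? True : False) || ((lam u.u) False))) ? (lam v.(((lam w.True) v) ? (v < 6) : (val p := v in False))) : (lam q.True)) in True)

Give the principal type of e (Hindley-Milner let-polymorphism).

Trace:
  unify Int ~ Int
  unify Int ~ Int
  unify Int ~ Int
let z : Int
z : Int
  unify Int ~ Int
let y : Int
  unify Bool ~ Bool
  unify Bool ~ Bool
  unify Bool ~ Bool
u : a
\u._ : a -> a
  unify a -> a ~ Bool -> b
  unify a ~ Bool
  unify Bool ~ b
_ _ : Bool
  unify Bool ~ Bool
  unify Bool ~ Bool
\w._ : d -> Bool
v : c
  unify d -> Bool ~ c -> e
  unify d ~ c
  unify Bool ~ e
_ _ : Bool
  unify Bool ~ Bool
v : c
  unify c ~ Int
  unify Int ~ Int
v : Int
let p : Int
  unify Bool ~ Bool
\v._ : Int -> Bool
\q._ : f -> Bool
  unify Int -> Bool ~ f -> Bool
  unify Int ~ f
  unify Bool ~ Bool
let x : Int -> Bool

Answer: Bool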